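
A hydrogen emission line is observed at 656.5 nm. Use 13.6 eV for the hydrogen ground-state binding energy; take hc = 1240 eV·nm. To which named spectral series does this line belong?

ΔE = 1240/656.5 = 1.889 eV.
This matches 13.6 × (1/2² − 1/3²), so n_f = 2: the Balmer series.

Balmer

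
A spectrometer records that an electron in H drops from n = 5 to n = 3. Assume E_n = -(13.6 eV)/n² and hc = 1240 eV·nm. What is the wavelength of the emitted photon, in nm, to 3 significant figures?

1280 nm

ΔE = 13.60 × (1/3² − 1/5²) = 13.60 × 0.07111 = 0.9671 eV.
λ = hc/ΔE = 1240 / 0.9671 = 1280 nm.
This line belongs to the Paschen series.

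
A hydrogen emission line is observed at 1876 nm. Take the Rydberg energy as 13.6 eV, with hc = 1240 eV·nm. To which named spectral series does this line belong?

Paschen

ΔE = 1240/1876 = 0.6610 eV.
This matches 13.6 × (1/3² − 1/4²), so n_f = 3: the Paschen series.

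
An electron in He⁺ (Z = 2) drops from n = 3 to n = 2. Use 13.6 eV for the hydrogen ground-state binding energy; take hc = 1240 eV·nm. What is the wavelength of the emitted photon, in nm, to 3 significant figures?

164 nm

For Z = 2 the level energies scale as Z², so the effective Rydberg energy is 13.6 × 4 = 54.40 eV.
ΔE = 54.40 × (1/2² − 1/3²) = 54.40 × 0.1389 = 7.556 eV.
λ = hc/ΔE = 1240 / 7.556 = 164 nm.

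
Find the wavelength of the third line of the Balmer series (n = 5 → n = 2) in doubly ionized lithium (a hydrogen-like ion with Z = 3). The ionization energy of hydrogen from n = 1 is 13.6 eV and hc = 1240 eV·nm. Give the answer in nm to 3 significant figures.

48.2 nm

The Balmer series terminates on n_f = 2; the third line has n_i = 2+3 = 5.
ΔE = 122.4 × (1/2² − 1/5²) = 25.70 eV.
λ = 1240 / 25.70 = 48.2 nm.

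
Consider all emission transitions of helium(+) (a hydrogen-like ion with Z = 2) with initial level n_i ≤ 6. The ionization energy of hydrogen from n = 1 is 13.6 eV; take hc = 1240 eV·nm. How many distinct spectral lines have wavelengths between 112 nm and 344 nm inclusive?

Enumerate all n_i → n_f pairs with 1 ≤ n_f < n_i ≤ 6 and compute λ = 1240 / [13.6·4·(1/n_f² − 1/n_i²)].
Lines falling in [112, 344] nm: 4→2 (121.6 nm), 3→2 (164.1 nm), 6→3 (273.5 nm), 5→3 (320.5 nm).

4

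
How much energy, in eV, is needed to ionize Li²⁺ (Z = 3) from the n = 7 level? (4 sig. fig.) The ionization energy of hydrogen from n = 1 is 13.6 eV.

E_n = −13.6 Z²/n² = −122.4/n² eV for Z = 3.
E_7 = −122.4/49 = −2.498 eV, so ionization (to E = 0) requires 2.498 eV.

2.498 eV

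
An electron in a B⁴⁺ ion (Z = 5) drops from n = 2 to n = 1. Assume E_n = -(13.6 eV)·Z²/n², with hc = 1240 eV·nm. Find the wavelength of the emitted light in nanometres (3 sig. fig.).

4.86 nm

For Z = 5 the level energies scale as Z², so the effective Rydberg energy is 13.6 × 25 = 340.0 eV.
ΔE = 340.0 × (1/1² − 1/2²) = 340.0 × 0.7500 = 255.0 eV.
λ = hc/ΔE = 1240 / 255.0 = 4.86 nm.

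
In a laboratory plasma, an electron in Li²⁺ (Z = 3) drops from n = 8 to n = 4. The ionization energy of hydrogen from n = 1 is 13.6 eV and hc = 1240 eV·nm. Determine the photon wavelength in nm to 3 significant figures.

For Z = 3 the level energies scale as Z², so the effective Rydberg energy is 13.6 × 9 = 122.4 eV.
ΔE = 122.4 × (1/4² − 1/8²) = 122.4 × 0.04688 = 5.738 eV.
λ = hc/ΔE = 1240 / 5.738 = 216 nm.

216 nm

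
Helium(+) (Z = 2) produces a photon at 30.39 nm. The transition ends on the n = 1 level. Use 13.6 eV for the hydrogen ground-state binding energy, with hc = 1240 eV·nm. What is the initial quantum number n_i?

n_i = 2

The photon energy is ΔE = hc/λ = 1240 / 30.39 = 40.80 eV.
With Z = 2, ΔE = 54.40 × (1/n_f² − 1/n_i²), so 1/n_f² − 1/n_i² = 0.7501.
With n_f = 1: 1/n_i² = 1/1 − 0.7501 = 0.2499, so n_i ≈ 2.00.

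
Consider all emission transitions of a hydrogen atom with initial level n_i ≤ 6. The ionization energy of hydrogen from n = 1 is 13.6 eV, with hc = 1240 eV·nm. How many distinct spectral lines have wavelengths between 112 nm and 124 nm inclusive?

1

Enumerate all n_i → n_f pairs with 1 ≤ n_f < n_i ≤ 6 and compute λ = 1240 / [13.6·1·(1/n_f² − 1/n_i²)].
Lines falling in [112, 124] nm: 2→1 (121.6 nm).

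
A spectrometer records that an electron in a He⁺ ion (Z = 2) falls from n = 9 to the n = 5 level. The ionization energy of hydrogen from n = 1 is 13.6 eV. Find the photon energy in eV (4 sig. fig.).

The Bohr energies scale as Z², so for Z = 2: E_n = −54.40/n² eV.
E_9 = −54.40/81 = −0.6716 eV and E_5 = −54.40/25 = −2.176 eV.
The photon energy is |E_9 − E_5| = 1.504 eV.

1.504 eV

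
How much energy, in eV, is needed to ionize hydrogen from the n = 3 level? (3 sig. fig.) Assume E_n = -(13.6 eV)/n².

1.51 eV

E_3 = −13.60/9 = −1.51 eV, so ionization (to E = 0) requires 1.51 eV.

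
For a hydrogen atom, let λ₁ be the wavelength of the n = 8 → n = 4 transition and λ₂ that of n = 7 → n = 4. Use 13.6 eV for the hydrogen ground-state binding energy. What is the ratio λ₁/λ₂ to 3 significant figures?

λ ∝ 1/ΔE ∝ 1/(1/n_f² − 1/n_i²), and the Z² and hc factors cancel in the ratio.
λ₁/λ₂ = (1/4² − 1/7²)/(1/4² − 1/8²) = 0.04209/0.04688 = 0.898.

0.898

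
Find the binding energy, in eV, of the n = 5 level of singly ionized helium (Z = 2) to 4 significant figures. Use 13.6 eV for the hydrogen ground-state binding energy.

E_n = −13.6 Z²/n² = −54.40/n² eV for Z = 2.
E_5 = −54.40/25 = −2.176 eV, so ionization (to E = 0) requires 2.176 eV.

2.176 eV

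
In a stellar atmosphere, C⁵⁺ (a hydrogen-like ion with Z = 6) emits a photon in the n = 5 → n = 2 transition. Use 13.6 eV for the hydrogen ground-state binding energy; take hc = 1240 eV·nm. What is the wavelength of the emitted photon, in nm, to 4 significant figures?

For Z = 6 the level energies scale as Z², so the effective Rydberg energy is 13.6 × 36 = 489.6 eV.
ΔE = 489.6 × (1/2² − 1/5²) = 489.6 × 0.2100 = 102.8 eV.
λ = hc/ΔE = 1240 / 102.8 = 12.06 nm.

12.06 nm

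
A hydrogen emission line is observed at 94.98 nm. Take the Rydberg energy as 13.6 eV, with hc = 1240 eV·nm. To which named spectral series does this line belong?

Lyman

ΔE = 1240/94.98 = 13.06 eV.
This matches 13.6 × (1/1² − 1/5²), so n_f = 1: the Lyman series.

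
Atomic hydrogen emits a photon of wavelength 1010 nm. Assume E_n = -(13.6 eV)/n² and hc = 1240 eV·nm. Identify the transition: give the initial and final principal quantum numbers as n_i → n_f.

n_i = 7, n_f = 3

The photon energy is ΔE = hc/λ = 1240 / 1010 = 1.228 eV.
With Z = 1, ΔE = 13.60 × (1/n_f² − 1/n_i²), so 1/n_f² − 1/n_i² = 0.09027.
Trying n_f = 3 gives 1/n_i² = 0.02084, i.e. n_i ≈ 7; this pair matches.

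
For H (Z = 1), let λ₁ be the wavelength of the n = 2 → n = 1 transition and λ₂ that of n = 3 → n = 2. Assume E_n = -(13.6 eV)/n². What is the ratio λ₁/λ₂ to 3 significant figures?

λ ∝ 1/ΔE ∝ 1/(1/n_f² − 1/n_i²), and the Z² and hc factors cancel in the ratio.
λ₁/λ₂ = (1/2² − 1/3²)/(1/1² − 1/2²) = 0.1389/0.7500 = 0.185.

0.185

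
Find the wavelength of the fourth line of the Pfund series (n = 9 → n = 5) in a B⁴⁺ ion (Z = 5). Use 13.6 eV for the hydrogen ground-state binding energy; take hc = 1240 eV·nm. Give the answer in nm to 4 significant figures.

131.9 nm

The Pfund series terminates on n_f = 5; the fourth line has n_i = 5+4 = 9.
ΔE = 340.0 × (1/5² − 1/9²) = 9.402 eV.
λ = 1240 / 9.402 = 131.9 nm.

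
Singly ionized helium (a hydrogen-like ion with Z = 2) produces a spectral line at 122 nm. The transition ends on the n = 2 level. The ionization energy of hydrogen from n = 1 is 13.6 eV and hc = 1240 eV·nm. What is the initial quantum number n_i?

The photon energy is ΔE = hc/λ = 1240 / 122 = 10.16 eV.
With Z = 2, ΔE = 54.40 × (1/n_f² − 1/n_i²), so 1/n_f² − 1/n_i² = 0.1868.
With n_f = 2: 1/n_i² = 1/4 − 0.1868 = 0.06316, so n_i ≈ 3.98.

n_i = 4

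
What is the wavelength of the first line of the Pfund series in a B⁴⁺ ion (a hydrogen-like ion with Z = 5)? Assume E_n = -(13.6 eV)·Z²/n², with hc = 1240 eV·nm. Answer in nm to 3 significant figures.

298 nm

The Pfund series terminates on n_f = 5; the first line has n_i = 5+1 = 6.
ΔE = 340.0 × (1/5² − 1/6²) = 4.156 eV.
λ = 1240 / 4.156 = 298 nm.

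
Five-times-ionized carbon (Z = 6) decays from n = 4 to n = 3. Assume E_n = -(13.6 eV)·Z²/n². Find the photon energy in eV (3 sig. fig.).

The Bohr energies scale as Z², so for Z = 6: E_n = −489.6/n² eV.
E_4 = −489.6/16 = −30.60 eV and E_3 = −489.6/9 = −54.40 eV.
The photon energy is |E_4 − E_3| = 23.8 eV.

23.8 eV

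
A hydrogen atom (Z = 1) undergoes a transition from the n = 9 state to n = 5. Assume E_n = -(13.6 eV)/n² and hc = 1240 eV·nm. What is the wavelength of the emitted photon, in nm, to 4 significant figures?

ΔE = 13.60 × (1/5² − 1/9²) = 13.60 × 0.02765 = 0.3761 eV.
λ = hc/ΔE = 1240 / 0.3761 = 3297 nm.
This line belongs to the Pfund series.

3297 nm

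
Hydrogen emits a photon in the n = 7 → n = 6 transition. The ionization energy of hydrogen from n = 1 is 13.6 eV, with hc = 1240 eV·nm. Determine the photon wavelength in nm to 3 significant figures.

12400 nm

ΔE = 13.60 × (1/6² − 1/7²) = 13.60 × 0.007370 = 0.1002 eV.
λ = hc/ΔE = 1240 / 0.1002 = 12400 nm.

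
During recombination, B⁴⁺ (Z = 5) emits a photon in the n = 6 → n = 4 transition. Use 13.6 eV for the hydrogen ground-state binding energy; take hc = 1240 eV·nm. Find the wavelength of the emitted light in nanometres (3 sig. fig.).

105 nm

For Z = 5 the level energies scale as Z², so the effective Rydberg energy is 13.6 × 25 = 340.0 eV.
ΔE = 340.0 × (1/4² − 1/6²) = 340.0 × 0.03472 = 11.81 eV.
λ = hc/ΔE = 1240 / 11.81 = 105 nm.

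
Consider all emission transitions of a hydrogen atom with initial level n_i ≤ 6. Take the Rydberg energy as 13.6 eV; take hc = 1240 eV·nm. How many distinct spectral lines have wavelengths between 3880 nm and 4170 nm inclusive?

Enumerate all n_i → n_f pairs with 1 ≤ n_f < n_i ≤ 6 and compute λ = 1240 / [13.6·1·(1/n_f² − 1/n_i²)].
Lines falling in [3880, 4170] nm: 5→4 (4052 nm).

1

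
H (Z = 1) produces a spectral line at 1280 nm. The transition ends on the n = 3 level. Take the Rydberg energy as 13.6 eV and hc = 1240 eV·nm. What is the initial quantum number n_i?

The photon energy is ΔE = hc/λ = 1240 / 1280 = 0.9688 eV.
With Z = 1, ΔE = 13.60 × (1/n_f² − 1/n_i²), so 1/n_f² − 1/n_i² = 0.07123.
With n_f = 3: 1/n_i² = 1/9 − 0.07123 = 0.03988, so n_i ≈ 5.01.

n_i = 5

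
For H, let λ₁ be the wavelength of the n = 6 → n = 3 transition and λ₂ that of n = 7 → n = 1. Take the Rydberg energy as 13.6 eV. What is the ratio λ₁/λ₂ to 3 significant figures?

11.8

λ ∝ 1/ΔE ∝ 1/(1/n_f² − 1/n_i²), and the Z² and hc factors cancel in the ratio.
λ₁/λ₂ = (1/1² − 1/7²)/(1/3² − 1/6²) = 0.9796/0.08333 = 11.8.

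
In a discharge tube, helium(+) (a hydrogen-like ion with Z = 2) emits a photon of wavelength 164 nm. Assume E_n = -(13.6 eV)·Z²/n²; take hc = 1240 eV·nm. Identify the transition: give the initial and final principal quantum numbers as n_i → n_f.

n_i = 3, n_f = 2

The photon energy is ΔE = hc/λ = 1240 / 164 = 7.561 eV.
With Z = 2, ΔE = 54.40 × (1/n_f² − 1/n_i²), so 1/n_f² − 1/n_i² = 0.1390.
Trying n_f = 2 gives 1/n_i² = 0.1110, i.e. n_i ≈ 3; this pair matches.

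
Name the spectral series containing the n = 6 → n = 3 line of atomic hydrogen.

Paschen

The series is set by the lower level: n_f = 3 is the Paschen series.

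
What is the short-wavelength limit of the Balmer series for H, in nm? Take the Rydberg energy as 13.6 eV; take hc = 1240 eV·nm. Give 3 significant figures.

365 nm

The Balmer series has lower level n_f = 2; the series limit corresponds to n_i → ∞.
ΔE_max = 13.6 × 1 / 2² = 3.400 eV.
λ_min = 1240 / 3.400 = 365 nm.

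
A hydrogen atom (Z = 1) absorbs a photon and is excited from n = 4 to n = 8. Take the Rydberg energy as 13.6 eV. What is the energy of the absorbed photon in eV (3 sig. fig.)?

0.638 eV

E_8 = −13.60/64 = −0.2125 eV and E_4 = −13.60/16 = −0.8500 eV.
The photon energy is |E_8 − E_4| = 0.638 eV.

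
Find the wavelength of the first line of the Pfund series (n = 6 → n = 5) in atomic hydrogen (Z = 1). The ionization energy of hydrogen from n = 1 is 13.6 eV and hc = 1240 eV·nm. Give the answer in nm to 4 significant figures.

The Pfund series terminates on n_f = 5; the first line has n_i = 5+1 = 6.
ΔE = 13.60 × (1/5² − 1/6²) = 0.1662 eV.
λ = 1240 / 0.1662 = 7460 nm.

7460 nm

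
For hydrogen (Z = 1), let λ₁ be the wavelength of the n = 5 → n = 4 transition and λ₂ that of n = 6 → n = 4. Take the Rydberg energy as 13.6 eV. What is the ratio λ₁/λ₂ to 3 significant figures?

1.54

λ ∝ 1/ΔE ∝ 1/(1/n_f² − 1/n_i²), and the Z² and hc factors cancel in the ratio.
λ₁/λ₂ = (1/4² − 1/6²)/(1/4² − 1/5²) = 0.03472/0.02250 = 1.54.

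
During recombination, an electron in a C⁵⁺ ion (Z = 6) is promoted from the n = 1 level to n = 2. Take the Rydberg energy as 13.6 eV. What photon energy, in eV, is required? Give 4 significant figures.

The Bohr energies scale as Z², so for Z = 6: E_n = −489.6/n² eV.
E_2 = −489.6/4 = −122.4 eV and E_1 = −489.6/1 = −489.6 eV.
The photon energy is |E_2 − E_1| = 367.2 eV.

367.2 eV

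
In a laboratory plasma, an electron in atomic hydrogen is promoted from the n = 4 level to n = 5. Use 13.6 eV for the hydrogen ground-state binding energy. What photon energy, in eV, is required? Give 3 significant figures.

0.306 eV

E_5 = −13.60/25 = −0.5440 eV and E_4 = −13.60/16 = −0.8500 eV.
The photon energy is |E_5 − E_4| = 0.306 eV.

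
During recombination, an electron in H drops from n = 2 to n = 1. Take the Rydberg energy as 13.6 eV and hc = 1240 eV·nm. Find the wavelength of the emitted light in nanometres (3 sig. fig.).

ΔE = 13.60 × (1/1² − 1/2²) = 13.60 × 0.7500 = 10.20 eV.
λ = hc/ΔE = 1240 / 10.20 = 122 nm.

122 nm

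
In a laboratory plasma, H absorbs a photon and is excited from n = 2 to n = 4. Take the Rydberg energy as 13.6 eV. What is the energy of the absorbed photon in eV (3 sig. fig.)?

2.55 eV

E_4 = −13.60/16 = −0.8500 eV and E_2 = −13.60/4 = −3.400 eV.
The photon energy is |E_4 − E_2| = 2.55 eV.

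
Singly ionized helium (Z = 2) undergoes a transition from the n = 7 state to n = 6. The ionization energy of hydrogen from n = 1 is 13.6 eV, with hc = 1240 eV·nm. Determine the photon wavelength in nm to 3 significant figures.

For Z = 2 the level energies scale as Z², so the effective Rydberg energy is 13.6 × 4 = 54.40 eV.
ΔE = 54.40 × (1/6² − 1/7²) = 54.40 × 0.007370 = 0.4009 eV.
λ = hc/ΔE = 1240 / 0.4009 = 3090 nm.

3090 nm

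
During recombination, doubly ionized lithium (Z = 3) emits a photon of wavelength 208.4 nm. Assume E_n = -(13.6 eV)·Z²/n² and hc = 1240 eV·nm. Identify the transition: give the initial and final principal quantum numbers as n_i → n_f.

n_i = 4, n_f = 3

The photon energy is ΔE = hc/λ = 1240 / 208.4 = 5.950 eV.
With Z = 3, ΔE = 122.4 × (1/n_f² − 1/n_i²), so 1/n_f² − 1/n_i² = 0.04861.
Trying n_f = 3 gives 1/n_i² = 0.06250, i.e. n_i ≈ 4; this pair matches.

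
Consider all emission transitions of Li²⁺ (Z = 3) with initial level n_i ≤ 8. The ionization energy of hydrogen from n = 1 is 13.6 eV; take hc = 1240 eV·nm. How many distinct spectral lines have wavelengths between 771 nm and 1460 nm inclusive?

Enumerate all n_i → n_f pairs with 1 ≤ n_f < n_i ≤ 8 and compute λ = 1240 / [13.6·9·(1/n_f² − 1/n_i²)].
Lines falling in [771, 1460] nm: 6→5 (828.9 nm), 8→6 (833.6 nm), 7→6 (1375 nm).

3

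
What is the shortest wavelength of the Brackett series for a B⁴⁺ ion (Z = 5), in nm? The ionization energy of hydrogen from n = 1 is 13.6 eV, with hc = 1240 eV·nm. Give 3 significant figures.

58.4 nm

The Brackett series has lower level n_f = 4; the series limit corresponds to n_i → ∞.
ΔE_max = 13.6 × 25 / 4² = 21.25 eV.
λ_min = 1240 / 21.25 = 58.4 nm.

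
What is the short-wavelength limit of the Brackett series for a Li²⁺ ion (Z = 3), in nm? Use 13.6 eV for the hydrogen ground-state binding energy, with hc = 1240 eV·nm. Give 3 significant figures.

The Brackett series has lower level n_f = 4; the series limit corresponds to n_i → ∞.
ΔE_max = 13.6 × 9 / 4² = 7.650 eV.
λ_min = 1240 / 7.650 = 162 nm.

162 nm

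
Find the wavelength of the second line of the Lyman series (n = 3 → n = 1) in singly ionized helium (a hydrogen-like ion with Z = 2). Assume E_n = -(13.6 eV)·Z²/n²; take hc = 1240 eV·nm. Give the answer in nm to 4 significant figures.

25.64 nm

The Lyman series terminates on n_f = 1; the second line has n_i = 1+2 = 3.
ΔE = 54.40 × (1/1² − 1/3²) = 48.36 eV.
λ = 1240 / 48.36 = 25.64 nm.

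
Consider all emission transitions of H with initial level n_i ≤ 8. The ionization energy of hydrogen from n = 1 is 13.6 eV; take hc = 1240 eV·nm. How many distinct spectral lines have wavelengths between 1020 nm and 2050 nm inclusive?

Enumerate all n_i → n_f pairs with 1 ≤ n_f < n_i ≤ 8 and compute λ = 1240 / [13.6·1·(1/n_f² − 1/n_i²)].
Lines falling in [1020, 2050] nm: 6→3 (1094 nm), 5→3 (1282 nm), 4→3 (1876 nm), 8→4 (1945 nm).

4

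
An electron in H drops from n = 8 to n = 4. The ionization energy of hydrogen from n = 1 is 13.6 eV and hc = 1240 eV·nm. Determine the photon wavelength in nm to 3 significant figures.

1950 nm

ΔE = 13.60 × (1/4² − 1/8²) = 13.60 × 0.04688 = 0.6375 eV.
λ = hc/ΔE = 1240 / 0.6375 = 1950 nm.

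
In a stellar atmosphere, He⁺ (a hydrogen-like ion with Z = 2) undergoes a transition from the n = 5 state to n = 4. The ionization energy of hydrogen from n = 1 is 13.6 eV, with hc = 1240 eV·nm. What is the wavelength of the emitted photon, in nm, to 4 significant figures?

1013 nm

For Z = 2 the level energies scale as Z², so the effective Rydberg energy is 13.6 × 4 = 54.40 eV.
ΔE = 54.40 × (1/4² − 1/5²) = 54.40 × 0.02250 = 1.224 eV.
λ = hc/ΔE = 1240 / 1.224 = 1013 nm.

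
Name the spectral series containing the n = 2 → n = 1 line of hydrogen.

Lyman

The series is set by the lower level: n_f = 1 is the Lyman series.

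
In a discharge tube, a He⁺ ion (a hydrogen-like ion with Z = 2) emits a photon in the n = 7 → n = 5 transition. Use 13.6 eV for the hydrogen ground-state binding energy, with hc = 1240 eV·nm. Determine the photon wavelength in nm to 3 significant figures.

For Z = 2 the level energies scale as Z², so the effective Rydberg energy is 13.6 × 4 = 54.40 eV.
ΔE = 54.40 × (1/5² − 1/7²) = 54.40 × 0.01959 = 1.066 eV.
λ = hc/ΔE = 1240 / 1.066 = 1160 nm.

1160 nm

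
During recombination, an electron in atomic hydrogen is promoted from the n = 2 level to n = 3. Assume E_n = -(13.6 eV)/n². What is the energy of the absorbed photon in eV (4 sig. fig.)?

1.889 eV

E_3 = −13.60/9 = −1.511 eV and E_2 = −13.60/4 = −3.400 eV.
The photon energy is |E_3 − E_2| = 1.889 eV.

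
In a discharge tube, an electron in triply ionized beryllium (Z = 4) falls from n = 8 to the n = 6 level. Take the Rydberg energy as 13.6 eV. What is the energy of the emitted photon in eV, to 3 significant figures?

2.64 eV

The Bohr energies scale as Z², so for Z = 4: E_n = −217.6/n² eV.
E_8 = −217.6/64 = −3.400 eV and E_6 = −217.6/36 = −6.044 eV.
The photon energy is |E_8 − E_6| = 2.64 eV.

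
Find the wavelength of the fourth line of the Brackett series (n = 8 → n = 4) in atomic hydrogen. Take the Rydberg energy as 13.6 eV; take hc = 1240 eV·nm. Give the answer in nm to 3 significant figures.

1950 nm

The Brackett series terminates on n_f = 4; the fourth line has n_i = 4+4 = 8.
ΔE = 13.60 × (1/4² − 1/8²) = 0.6375 eV.
λ = 1240 / 0.6375 = 1950 nm.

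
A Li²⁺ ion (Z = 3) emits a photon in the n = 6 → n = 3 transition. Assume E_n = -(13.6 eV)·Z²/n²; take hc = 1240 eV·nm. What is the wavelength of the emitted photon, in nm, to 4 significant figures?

For Z = 3 the level energies scale as Z², so the effective Rydberg energy is 13.6 × 9 = 122.4 eV.
ΔE = 122.4 × (1/3² − 1/6²) = 122.4 × 0.08333 = 10.20 eV.
λ = hc/ΔE = 1240 / 10.20 = 121.6 nm.

121.6 nm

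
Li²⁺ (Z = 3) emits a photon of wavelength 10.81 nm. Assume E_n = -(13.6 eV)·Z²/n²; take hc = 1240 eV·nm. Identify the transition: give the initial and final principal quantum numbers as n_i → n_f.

The photon energy is ΔE = hc/λ = 1240 / 10.81 = 114.7 eV.
With Z = 3, ΔE = 122.4 × (1/n_f² − 1/n_i²), so 1/n_f² − 1/n_i² = 0.9372.
Trying n_f = 1 gives 1/n_i² = 0.06284, i.e. n_i ≈ 4; this pair matches.

n_i = 4, n_f = 1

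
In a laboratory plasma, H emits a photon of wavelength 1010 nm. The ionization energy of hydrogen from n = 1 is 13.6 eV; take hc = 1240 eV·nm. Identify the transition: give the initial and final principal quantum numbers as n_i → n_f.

n_i = 7, n_f = 3

The photon energy is ΔE = hc/λ = 1240 / 1010 = 1.228 eV.
With Z = 1, ΔE = 13.60 × (1/n_f² − 1/n_i²), so 1/n_f² − 1/n_i² = 0.09027.
Trying n_f = 3 gives 1/n_i² = 0.02084, i.e. n_i ≈ 7; this pair matches.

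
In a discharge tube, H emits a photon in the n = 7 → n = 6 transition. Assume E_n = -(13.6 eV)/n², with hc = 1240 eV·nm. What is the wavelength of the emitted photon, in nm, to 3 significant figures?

ΔE = 13.60 × (1/6² − 1/7²) = 13.60 × 0.007370 = 0.1002 eV.
λ = hc/ΔE = 1240 / 0.1002 = 12400 nm.

12400 nm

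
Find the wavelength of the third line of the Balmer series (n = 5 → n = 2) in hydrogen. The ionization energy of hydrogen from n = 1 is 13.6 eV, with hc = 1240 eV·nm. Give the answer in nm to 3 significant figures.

The Balmer series terminates on n_f = 2; the third line has n_i = 2+3 = 5.
ΔE = 13.60 × (1/2² − 1/5²) = 2.856 eV.
λ = 1240 / 2.856 = 434 nm.

434 nm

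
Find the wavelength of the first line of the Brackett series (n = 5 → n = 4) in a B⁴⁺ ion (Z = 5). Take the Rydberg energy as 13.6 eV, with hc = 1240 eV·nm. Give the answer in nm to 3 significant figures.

The Brackett series terminates on n_f = 4; the first line has n_i = 4+1 = 5.
ΔE = 340.0 × (1/4² − 1/5²) = 7.650 eV.
λ = 1240 / 7.650 = 162 nm.

162 nm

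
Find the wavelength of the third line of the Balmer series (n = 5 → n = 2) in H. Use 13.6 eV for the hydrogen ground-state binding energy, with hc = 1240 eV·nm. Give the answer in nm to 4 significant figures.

The Balmer series terminates on n_f = 2; the third line has n_i = 2+3 = 5.
ΔE = 13.60 × (1/2² − 1/5²) = 2.856 eV.
λ = 1240 / 2.856 = 434.2 nm.

434.2 nm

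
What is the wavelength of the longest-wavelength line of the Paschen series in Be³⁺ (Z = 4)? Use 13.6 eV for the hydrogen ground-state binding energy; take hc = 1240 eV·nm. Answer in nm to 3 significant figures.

117 nm

The Paschen series terminates on n_f = 3; the first line has n_i = 3+1 = 4.
ΔE = 217.6 × (1/3² − 1/4²) = 10.58 eV.
λ = 1240 / 10.58 = 117 nm.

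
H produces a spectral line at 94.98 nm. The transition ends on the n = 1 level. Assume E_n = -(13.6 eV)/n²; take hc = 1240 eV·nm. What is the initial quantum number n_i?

n_i = 5

The photon energy is ΔE = hc/λ = 1240 / 94.98 = 13.06 eV.
With Z = 1, ΔE = 13.60 × (1/n_f² − 1/n_i²), so 1/n_f² − 1/n_i² = 0.9600.
With n_f = 1: 1/n_i² = 1/1 − 0.9600 = 0.04005, so n_i ≈ 5.00.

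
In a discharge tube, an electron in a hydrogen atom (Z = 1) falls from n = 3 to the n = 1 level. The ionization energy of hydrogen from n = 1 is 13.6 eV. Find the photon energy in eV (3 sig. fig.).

E_3 = −13.60/9 = −1.511 eV and E_1 = −13.60/1 = −13.60 eV.
The photon energy is |E_3 − E_1| = 12.1 eV.

12.1 eV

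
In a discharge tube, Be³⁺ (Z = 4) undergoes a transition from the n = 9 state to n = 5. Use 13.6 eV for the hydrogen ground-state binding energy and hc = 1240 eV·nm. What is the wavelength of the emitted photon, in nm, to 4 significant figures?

For Z = 4 the level energies scale as Z², so the effective Rydberg energy is 13.6 × 16 = 217.6 eV.
ΔE = 217.6 × (1/5² − 1/9²) = 217.6 × 0.02765 = 6.018 eV.
λ = hc/ΔE = 1240 / 6.018 = 206.1 nm.

206.1 nm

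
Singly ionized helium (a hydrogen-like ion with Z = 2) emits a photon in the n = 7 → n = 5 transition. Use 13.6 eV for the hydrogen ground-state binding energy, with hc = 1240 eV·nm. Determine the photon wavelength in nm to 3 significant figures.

1160 nm

For Z = 2 the level energies scale as Z², so the effective Rydberg energy is 13.6 × 4 = 54.40 eV.
ΔE = 54.40 × (1/5² − 1/7²) = 54.40 × 0.01959 = 1.066 eV.
λ = hc/ΔE = 1240 / 1.066 = 1160 nm.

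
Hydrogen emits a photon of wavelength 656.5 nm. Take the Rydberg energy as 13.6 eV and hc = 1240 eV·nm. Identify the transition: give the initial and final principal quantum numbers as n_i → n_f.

The photon energy is ΔE = hc/λ = 1240 / 656.5 = 1.889 eV.
With Z = 1, ΔE = 13.60 × (1/n_f² − 1/n_i²), so 1/n_f² − 1/n_i² = 0.1389.
Trying n_f = 2 gives 1/n_i² = 0.1111, i.e. n_i ≈ 3; this pair matches.

n_i = 3, n_f = 2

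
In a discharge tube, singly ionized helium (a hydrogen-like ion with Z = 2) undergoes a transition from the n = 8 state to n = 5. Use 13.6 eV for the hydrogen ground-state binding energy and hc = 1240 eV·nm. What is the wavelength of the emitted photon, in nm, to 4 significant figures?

For Z = 2 the level energies scale as Z², so the effective Rydberg energy is 13.6 × 4 = 54.40 eV.
ΔE = 54.40 × (1/5² − 1/8²) = 54.40 × 0.02438 = 1.326 eV.
λ = hc/ΔE = 1240 / 1.326 = 935.1 nm.

935.1 nm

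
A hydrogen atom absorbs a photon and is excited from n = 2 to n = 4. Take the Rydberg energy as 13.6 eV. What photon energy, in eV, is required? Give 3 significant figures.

E_4 = −13.60/16 = −0.8500 eV and E_2 = −13.60/4 = −3.400 eV.
The photon energy is |E_4 − E_2| = 2.55 eV.

2.55 eV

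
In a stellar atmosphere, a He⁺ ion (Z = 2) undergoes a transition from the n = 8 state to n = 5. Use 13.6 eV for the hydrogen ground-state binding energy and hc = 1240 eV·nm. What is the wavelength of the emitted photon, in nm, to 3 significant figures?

935 nm

For Z = 2 the level energies scale as Z², so the effective Rydberg energy is 13.6 × 4 = 54.40 eV.
ΔE = 54.40 × (1/5² − 1/8²) = 54.40 × 0.02438 = 1.326 eV.
λ = hc/ΔE = 1240 / 1.326 = 935 nm.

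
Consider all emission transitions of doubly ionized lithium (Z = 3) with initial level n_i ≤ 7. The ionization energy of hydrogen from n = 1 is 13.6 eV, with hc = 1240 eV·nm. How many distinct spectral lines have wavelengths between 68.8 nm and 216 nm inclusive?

5

Enumerate all n_i → n_f pairs with 1 ≤ n_f < n_i ≤ 7 and compute λ = 1240 / [13.6·9·(1/n_f² − 1/n_i²)].
Lines falling in [68.8, 216] nm: 3→2 (72.94 nm), 7→3 (111.7 nm), 6→3 (121.6 nm), 5→3 (142.5 nm), 4→3 (208.4 nm).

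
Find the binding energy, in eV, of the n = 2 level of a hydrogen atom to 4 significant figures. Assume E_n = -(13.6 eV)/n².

E_2 = −13.60/4 = −3.400 eV, so ionization (to E = 0) requires 3.400 eV.

3.400 eV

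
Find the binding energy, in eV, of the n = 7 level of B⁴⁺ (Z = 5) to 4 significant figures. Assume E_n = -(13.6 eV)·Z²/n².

E_n = −13.6 Z²/n² = −340.0/n² eV for Z = 5.
E_7 = −340.0/49 = −6.939 eV, so ionization (to E = 0) requires 6.939 eV.

6.939 eV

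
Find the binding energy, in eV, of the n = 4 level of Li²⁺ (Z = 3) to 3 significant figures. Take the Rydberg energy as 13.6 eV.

E_n = −13.6 Z²/n² = −122.4/n² eV for Z = 3.
E_4 = −122.4/16 = −7.65 eV, so ionization (to E = 0) requires 7.65 eV.

7.65 eV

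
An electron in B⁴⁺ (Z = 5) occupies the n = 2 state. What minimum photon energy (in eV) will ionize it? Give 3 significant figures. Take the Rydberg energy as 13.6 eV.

E_n = −13.6 Z²/n² = −340.0/n² eV for Z = 5.
E_2 = −340.0/4 = −85.0 eV, so ionization (to E = 0) requires 85.0 eV.

85.0 eV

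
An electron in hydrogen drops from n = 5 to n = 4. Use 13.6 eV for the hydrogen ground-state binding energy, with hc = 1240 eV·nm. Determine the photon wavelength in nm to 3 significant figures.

4050 nm

ΔE = 13.60 × (1/4² − 1/5²) = 13.60 × 0.02250 = 0.3060 eV.
λ = hc/ΔE = 1240 / 0.3060 = 4050 nm.
This line belongs to the Brackett series.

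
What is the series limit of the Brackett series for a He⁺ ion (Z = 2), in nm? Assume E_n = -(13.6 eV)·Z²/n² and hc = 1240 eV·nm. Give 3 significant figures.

365 nm

The Brackett series has lower level n_f = 4; the series limit corresponds to n_i → ∞.
ΔE_max = 13.6 × 4 / 4² = 3.400 eV.
λ_min = 1240 / 3.400 = 365 nm.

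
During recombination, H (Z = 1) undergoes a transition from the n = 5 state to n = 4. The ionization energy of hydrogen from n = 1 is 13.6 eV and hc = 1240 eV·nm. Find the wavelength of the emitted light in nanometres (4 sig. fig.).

ΔE = 13.60 × (1/4² − 1/5²) = 13.60 × 0.02250 = 0.3060 eV.
λ = hc/ΔE = 1240 / 0.3060 = 4052 nm.

4052 nm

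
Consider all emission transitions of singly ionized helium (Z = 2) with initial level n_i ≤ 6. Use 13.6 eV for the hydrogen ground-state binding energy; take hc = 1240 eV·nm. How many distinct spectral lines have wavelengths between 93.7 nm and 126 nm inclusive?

Enumerate all n_i → n_f pairs with 1 ≤ n_f < n_i ≤ 6 and compute λ = 1240 / [13.6·4·(1/n_f² − 1/n_i²)].
Lines falling in [93.7, 126] nm: 6→2 (102.6 nm), 5→2 (108.5 nm), 4→2 (121.6 nm).

3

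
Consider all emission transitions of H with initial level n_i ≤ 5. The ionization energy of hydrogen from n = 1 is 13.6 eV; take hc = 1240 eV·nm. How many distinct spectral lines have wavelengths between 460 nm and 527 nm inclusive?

Enumerate all n_i → n_f pairs with 1 ≤ n_f < n_i ≤ 5 and compute λ = 1240 / [13.6·1·(1/n_f² − 1/n_i²)].
Lines falling in [460, 527] nm: 4→2 (486.3 nm).

1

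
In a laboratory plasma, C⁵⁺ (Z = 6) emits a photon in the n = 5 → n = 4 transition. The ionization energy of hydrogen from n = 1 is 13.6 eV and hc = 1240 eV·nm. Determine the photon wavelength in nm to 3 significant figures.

For Z = 6 the level energies scale as Z², so the effective Rydberg energy is 13.6 × 36 = 489.6 eV.
ΔE = 489.6 × (1/4² − 1/5²) = 489.6 × 0.02250 = 11.02 eV.
λ = hc/ΔE = 1240 / 11.02 = 113 nm.

113 nm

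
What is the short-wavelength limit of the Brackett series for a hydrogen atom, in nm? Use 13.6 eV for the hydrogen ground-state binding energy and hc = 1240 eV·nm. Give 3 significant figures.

1460 nm

The Brackett series has lower level n_f = 4; the series limit corresponds to n_i → ∞.
ΔE_max = 13.6 × 1 / 4² = 0.8500 eV.
λ_min = 1240 / 0.8500 = 1460 nm.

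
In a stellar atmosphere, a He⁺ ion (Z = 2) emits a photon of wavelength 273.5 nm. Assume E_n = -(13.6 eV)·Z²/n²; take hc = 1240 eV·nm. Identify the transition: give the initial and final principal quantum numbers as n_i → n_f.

n_i = 6, n_f = 3

The photon energy is ΔE = hc/λ = 1240 / 273.5 = 4.534 eV.
With Z = 2, ΔE = 54.40 × (1/n_f² − 1/n_i²), so 1/n_f² − 1/n_i² = 0.08334.
Trying n_f = 3 gives 1/n_i² = 0.02777, i.e. n_i ≈ 6; this pair matches.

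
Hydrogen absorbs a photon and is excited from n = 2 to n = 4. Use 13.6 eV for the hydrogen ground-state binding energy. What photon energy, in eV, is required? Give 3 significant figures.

2.55 eV

E_4 = −13.60/16 = −0.8500 eV and E_2 = −13.60/4 = −3.400 eV.
The photon energy is |E_4 − E_2| = 2.55 eV.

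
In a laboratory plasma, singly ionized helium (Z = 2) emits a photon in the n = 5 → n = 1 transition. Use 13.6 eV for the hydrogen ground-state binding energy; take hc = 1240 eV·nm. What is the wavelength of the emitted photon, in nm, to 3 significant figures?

For Z = 2 the level energies scale as Z², so the effective Rydberg energy is 13.6 × 4 = 54.40 eV.
ΔE = 54.40 × (1/1² − 1/5²) = 54.40 × 0.9600 = 52.22 eV.
λ = hc/ΔE = 1240 / 52.22 = 23.7 nm.

23.7 nm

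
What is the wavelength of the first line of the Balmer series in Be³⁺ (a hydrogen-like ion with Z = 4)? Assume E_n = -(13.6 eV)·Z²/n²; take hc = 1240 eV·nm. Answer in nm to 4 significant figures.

41.03 nm

The Balmer series terminates on n_f = 2; the first line has n_i = 2+1 = 3.
ΔE = 217.6 × (1/2² − 1/3²) = 30.22 eV.
λ = 1240 / 30.22 = 41.03 nm.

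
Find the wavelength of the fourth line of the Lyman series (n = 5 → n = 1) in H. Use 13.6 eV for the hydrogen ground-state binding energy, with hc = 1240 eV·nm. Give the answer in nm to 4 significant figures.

The Lyman series terminates on n_f = 1; the fourth line has n_i = 1+4 = 5.
ΔE = 13.60 × (1/1² − 1/5²) = 13.06 eV.
λ = 1240 / 13.06 = 94.98 nm.

94.98 nm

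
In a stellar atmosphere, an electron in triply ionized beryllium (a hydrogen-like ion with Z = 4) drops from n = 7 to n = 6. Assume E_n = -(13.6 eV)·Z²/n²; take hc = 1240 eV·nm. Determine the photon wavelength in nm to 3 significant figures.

773 nm

For Z = 4 the level energies scale as Z², so the effective Rydberg energy is 13.6 × 16 = 217.6 eV.
ΔE = 217.6 × (1/6² − 1/7²) = 217.6 × 0.007370 = 1.604 eV.
λ = hc/ΔE = 1240 / 1.604 = 773 nm.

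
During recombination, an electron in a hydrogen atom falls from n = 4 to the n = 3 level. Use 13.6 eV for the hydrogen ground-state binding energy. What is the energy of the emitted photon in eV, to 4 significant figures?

E_4 = −13.60/16 = −0.8500 eV and E_3 = −13.60/9 = −1.511 eV.
The photon energy is |E_4 − E_3| = 0.6611 eV.

0.6611 eV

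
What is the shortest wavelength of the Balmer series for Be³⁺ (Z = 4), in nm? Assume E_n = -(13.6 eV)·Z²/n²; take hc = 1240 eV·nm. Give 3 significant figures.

22.8 nm

The Balmer series has lower level n_f = 2; the series limit corresponds to n_i → ∞.
ΔE_max = 13.6 × 16 / 2² = 54.40 eV.
λ_min = 1240 / 54.40 = 22.8 nm.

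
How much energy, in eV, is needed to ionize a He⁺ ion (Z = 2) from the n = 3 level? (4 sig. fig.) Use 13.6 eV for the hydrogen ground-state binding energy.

6.044 eV

E_n = −13.6 Z²/n² = −54.40/n² eV for Z = 2.
E_3 = −54.40/9 = −6.044 eV, so ionization (to E = 0) requires 6.044 eV.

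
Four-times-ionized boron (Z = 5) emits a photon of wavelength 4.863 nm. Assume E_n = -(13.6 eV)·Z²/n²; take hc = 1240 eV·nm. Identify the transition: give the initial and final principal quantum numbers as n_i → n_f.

The photon energy is ΔE = hc/λ = 1240 / 4.863 = 255.0 eV.
With Z = 5, ΔE = 340.0 × (1/n_f² − 1/n_i²), so 1/n_f² − 1/n_i² = 0.7500.
Trying n_f = 1 gives 1/n_i² = 0.2500, i.e. n_i ≈ 2; this pair matches.

n_i = 2, n_f = 1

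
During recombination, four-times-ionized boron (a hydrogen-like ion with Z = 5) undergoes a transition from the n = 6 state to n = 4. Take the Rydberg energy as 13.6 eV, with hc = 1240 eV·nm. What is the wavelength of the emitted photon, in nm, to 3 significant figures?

For Z = 5 the level energies scale as Z², so the effective Rydberg energy is 13.6 × 25 = 340.0 eV.
ΔE = 340.0 × (1/4² − 1/6²) = 340.0 × 0.03472 = 11.81 eV.
λ = hc/ΔE = 1240 / 11.81 = 105 nm.

105 nm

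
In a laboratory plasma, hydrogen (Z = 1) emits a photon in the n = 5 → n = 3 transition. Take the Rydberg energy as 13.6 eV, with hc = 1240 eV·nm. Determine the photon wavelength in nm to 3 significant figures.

ΔE = 13.60 × (1/3² − 1/5²) = 13.60 × 0.07111 = 0.9671 eV.
λ = hc/ΔE = 1240 / 0.9671 = 1280 nm.

1280 nm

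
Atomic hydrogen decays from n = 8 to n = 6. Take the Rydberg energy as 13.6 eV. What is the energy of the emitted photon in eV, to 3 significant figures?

E_8 = −13.60/64 = −0.2125 eV and E_6 = −13.60/36 = −0.3778 eV.
The photon energy is |E_8 − E_6| = 0.165 eV.

0.165 eV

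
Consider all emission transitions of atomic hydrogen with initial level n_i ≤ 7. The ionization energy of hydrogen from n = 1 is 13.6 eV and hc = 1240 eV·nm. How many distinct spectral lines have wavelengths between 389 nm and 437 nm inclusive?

3

Enumerate all n_i → n_f pairs with 1 ≤ n_f < n_i ≤ 7 and compute λ = 1240 / [13.6·1·(1/n_f² − 1/n_i²)].
Lines falling in [389, 437] nm: 7→2 (397.1 nm), 6→2 (410.3 nm), 5→2 (434.2 nm).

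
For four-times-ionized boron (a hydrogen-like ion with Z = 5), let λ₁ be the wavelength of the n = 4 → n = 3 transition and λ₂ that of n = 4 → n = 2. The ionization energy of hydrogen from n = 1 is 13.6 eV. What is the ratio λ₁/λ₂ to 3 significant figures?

λ ∝ 1/ΔE ∝ 1/(1/n_f² − 1/n_i²), and the Z² and hc factors cancel in the ratio.
λ₁/λ₂ = (1/2² − 1/4²)/(1/3² − 1/4²) = 0.1875/0.04861 = 3.86.

3.86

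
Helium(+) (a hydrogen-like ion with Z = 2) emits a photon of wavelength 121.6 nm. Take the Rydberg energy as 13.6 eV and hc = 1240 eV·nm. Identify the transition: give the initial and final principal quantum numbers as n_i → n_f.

The photon energy is ΔE = hc/λ = 1240 / 121.6 = 10.20 eV.
With Z = 2, ΔE = 54.40 × (1/n_f² − 1/n_i²), so 1/n_f² − 1/n_i² = 0.1875.
Trying n_f = 2 gives 1/n_i² = 0.06255, i.e. n_i ≈ 4; this pair matches.

n_i = 4, n_f = 2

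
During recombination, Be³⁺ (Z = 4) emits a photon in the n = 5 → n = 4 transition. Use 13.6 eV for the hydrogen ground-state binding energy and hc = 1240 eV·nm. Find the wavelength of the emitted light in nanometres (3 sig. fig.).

For Z = 4 the level energies scale as Z², so the effective Rydberg energy is 13.6 × 16 = 217.6 eV.
ΔE = 217.6 × (1/4² − 1/5²) = 217.6 × 0.02250 = 4.896 eV.
λ = hc/ΔE = 1240 / 4.896 = 253 nm.

253 nm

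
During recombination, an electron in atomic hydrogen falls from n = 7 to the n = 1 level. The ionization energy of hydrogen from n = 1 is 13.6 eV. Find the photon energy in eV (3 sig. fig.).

13.3 eV

E_7 = −13.60/49 = −0.2776 eV and E_1 = −13.60/1 = −13.60 eV.
The photon energy is |E_7 − E_1| = 13.3 eV.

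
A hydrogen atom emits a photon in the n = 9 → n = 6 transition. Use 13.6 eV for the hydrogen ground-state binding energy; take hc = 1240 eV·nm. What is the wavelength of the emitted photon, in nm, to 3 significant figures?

5910 nm

ΔE = 13.60 × (1/6² − 1/9²) = 13.60 × 0.01543 = 0.2099 eV.
λ = hc/ΔE = 1240 / 0.2099 = 5910 nm.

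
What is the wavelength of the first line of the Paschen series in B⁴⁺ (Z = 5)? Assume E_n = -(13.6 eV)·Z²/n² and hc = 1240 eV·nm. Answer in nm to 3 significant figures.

The Paschen series terminates on n_f = 3; the first line has n_i = 3+1 = 4.
ΔE = 340.0 × (1/3² − 1/4²) = 16.53 eV.
λ = 1240 / 16.53 = 75.0 nm.

75.0 nm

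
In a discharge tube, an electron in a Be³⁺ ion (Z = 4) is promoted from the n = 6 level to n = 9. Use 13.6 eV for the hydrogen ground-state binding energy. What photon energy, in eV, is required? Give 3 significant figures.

The Bohr energies scale as Z², so for Z = 4: E_n = −217.6/n² eV.
E_9 = −217.6/81 = −2.686 eV and E_6 = −217.6/36 = −6.044 eV.
The photon energy is |E_9 − E_6| = 3.36 eV.

3.36 eV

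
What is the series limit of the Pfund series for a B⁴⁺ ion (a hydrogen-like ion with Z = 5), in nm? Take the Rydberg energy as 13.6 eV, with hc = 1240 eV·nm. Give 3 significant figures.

91.2 nm

The Pfund series has lower level n_f = 5; the series limit corresponds to n_i → ∞.
ΔE_max = 13.6 × 25 / 5² = 13.60 eV.
λ_min = 1240 / 13.60 = 91.2 nm.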